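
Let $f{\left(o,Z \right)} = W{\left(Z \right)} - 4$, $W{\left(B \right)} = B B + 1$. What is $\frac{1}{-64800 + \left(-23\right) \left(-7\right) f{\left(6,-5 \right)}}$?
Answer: $- \frac{1}{61258} \approx -1.6324 \cdot 10^{-5}$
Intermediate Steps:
$W{\left(B \right)} = 1 + B^{2}$ ($W{\left(B \right)} = B^{2} + 1 = 1 + B^{2}$)
$f{\left(o,Z \right)} = -3 + Z^{2}$ ($f{\left(o,Z \right)} = \left(1 + Z^{2}\right) - 4 = -3 + Z^{2}$)
$\frac{1}{-64800 + \left(-23\right) \left(-7\right) f{\left(6,-5 \right)}} = \frac{1}{-64800 + \left(-23\right) \left(-7\right) \left(-3 + \left(-5\right)^{2}\right)} = \frac{1}{-64800 + 161 \left(-3 + 25\right)} = \frac{1}{-64800 + 161 \cdot 22} = \frac{1}{-64800 + 3542} = \frac{1}{-61258} = - \frac{1}{61258}$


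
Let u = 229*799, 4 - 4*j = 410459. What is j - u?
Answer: -1142339/4 ≈ -2.8559e+5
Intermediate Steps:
j = -410455/4 (j = 1 - ¼*410459 = 1 - 410459/4 = -410455/4 ≈ -1.0261e+5)
u = 182971
j - u = -410455/4 - 1*182971 = -410455/4 - 182971 = -1142339/4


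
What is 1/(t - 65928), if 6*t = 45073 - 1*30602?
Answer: -6/381097 ≈ -1.5744e-5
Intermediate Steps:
t = 14471/6 (t = (45073 - 1*30602)/6 = (45073 - 30602)/6 = (⅙)*14471 = 14471/6 ≈ 2411.8)
1/(t - 65928) = 1/(14471/6 - 65928) = 1/(-381097/6) = -6/381097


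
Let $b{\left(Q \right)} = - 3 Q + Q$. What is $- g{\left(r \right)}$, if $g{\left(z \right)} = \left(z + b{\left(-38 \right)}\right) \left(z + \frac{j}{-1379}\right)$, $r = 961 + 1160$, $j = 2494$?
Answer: $- \frac{6420435905}{1379} \approx -4.6559 \cdot 10^{6}$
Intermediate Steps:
$r = 2121$
$b{\left(Q \right)} = - 2 Q$
$g{\left(z \right)} = \left(76 + z\right) \left(- \frac{2494}{1379} + z\right)$ ($g{\left(z \right)} = \left(z - -76\right) \left(z + \frac{2494}{-1379}\right) = \left(z + 76\right) \left(z + 2494 \left(- \frac{1}{1379}\right)\right) = \left(76 + z\right) \left(z - \frac{2494}{1379}\right) = \left(76 + z\right) \left(- \frac{2494}{1379} + z\right)$)
$- g{\left(r \right)} = - (- \frac{189544}{1379} + 2121^{2} + \frac{102310}{1379} \cdot 2121) = - (- \frac{189544}{1379} + 4498641 + \frac{30999930}{197}) = \left(-1\right) \frac{6420435905}{1379} = - \frac{6420435905}{1379}$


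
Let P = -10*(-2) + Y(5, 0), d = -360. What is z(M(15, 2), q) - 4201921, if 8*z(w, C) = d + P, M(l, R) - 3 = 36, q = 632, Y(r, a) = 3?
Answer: -33615705/8 ≈ -4.2020e+6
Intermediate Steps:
P = 23 (P = -10*(-2) + 3 = 20 + 3 = 23)
M(l, R) = 39 (M(l, R) = 3 + 36 = 39)
z(w, C) = -337/8 (z(w, C) = (-360 + 23)/8 = (1/8)*(-337) = -337/8)
z(M(15, 2), q) - 4201921 = -337/8 - 4201921 = -33615705/8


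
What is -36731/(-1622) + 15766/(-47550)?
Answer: 860493299/38563050 ≈ 22.314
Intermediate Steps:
-36731/(-1622) + 15766/(-47550) = -36731*(-1/1622) + 15766*(-1/47550) = 36731/1622 - 7883/23775 = 860493299/38563050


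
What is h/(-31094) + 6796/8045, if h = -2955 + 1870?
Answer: 31434807/35735890 ≈ 0.87964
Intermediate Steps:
h = -1085
h/(-31094) + 6796/8045 = -1085/(-31094) + 6796/8045 = -1085*(-1/31094) + 6796*(1/8045) = 155/4442 + 6796/8045 = 31434807/35735890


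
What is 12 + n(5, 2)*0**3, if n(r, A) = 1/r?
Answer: 12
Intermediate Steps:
n(r, A) = 1/r
12 + n(5, 2)*0**3 = 12 + 0**3/5 = 12 + (1/5)*0 = 12 + 0 = 12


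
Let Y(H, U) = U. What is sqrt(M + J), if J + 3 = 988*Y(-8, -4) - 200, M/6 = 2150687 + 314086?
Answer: sqrt(14784483) ≈ 3845.1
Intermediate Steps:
M = 14788638 (M = 6*(2150687 + 314086) = 6*2464773 = 14788638)
J = -4155 (J = -3 + (988*(-4) - 200) = -3 + (-3952 - 200) = -3 - 4152 = -4155)
sqrt(M + J) = sqrt(14788638 - 4155) = sqrt(14784483)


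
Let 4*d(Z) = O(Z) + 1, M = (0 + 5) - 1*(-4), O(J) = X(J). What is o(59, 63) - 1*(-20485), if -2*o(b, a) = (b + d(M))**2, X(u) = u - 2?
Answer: 37249/2 ≈ 18625.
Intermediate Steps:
X(u) = -2 + u
O(J) = -2 + J
M = 9 (M = 5 + 4 = 9)
d(Z) = -1/4 + Z/4 (d(Z) = ((-2 + Z) + 1)/4 = (-1 + Z)/4 = -1/4 + Z/4)
o(b, a) = -(2 + b)**2/2 (o(b, a) = -(b + (-1/4 + (1/4)*9))**2/2 = -(b + (-1/4 + 9/4))**2/2 = -(b + 2)**2/2 = -(2 + b)**2/2)
o(59, 63) - 1*(-20485) = -(2 + 59)**2/2 - 1*(-20485) = -1/2*61**2 + 20485 = -1/2*3721 + 20485 = -3721/2 + 20485 = 37249/2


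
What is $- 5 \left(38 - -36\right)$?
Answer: $-370$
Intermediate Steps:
$- 5 \left(38 - -36\right) = - 5 \left(38 + 36\right) = \left(-5\right) 74 = -370$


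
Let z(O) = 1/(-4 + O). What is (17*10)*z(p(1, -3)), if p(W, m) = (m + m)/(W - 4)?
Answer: -85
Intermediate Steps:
p(W, m) = 2*m/(-4 + W) (p(W, m) = (2*m)/(-4 + W) = 2*m/(-4 + W))
(17*10)*z(p(1, -3)) = (17*10)/(-4 + 2*(-3)/(-4 + 1)) = 170/(-4 + 2*(-3)/(-3)) = 170/(-4 + 2*(-3)*(-⅓)) = 170/(-4 + 2) = 170/(-2) = 170*(-½) = -85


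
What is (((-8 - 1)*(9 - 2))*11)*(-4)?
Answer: 2772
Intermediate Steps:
(((-8 - 1)*(9 - 2))*11)*(-4) = (-9*7*11)*(-4) = -63*11*(-4) = -693*(-4) = 2772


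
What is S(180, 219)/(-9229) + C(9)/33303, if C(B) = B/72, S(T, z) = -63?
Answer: 16793941/2458827096 ≈ 0.0068301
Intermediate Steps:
C(B) = B/72 (C(B) = B*(1/72) = B/72)
S(180, 219)/(-9229) + C(9)/33303 = -63/(-9229) + ((1/72)*9)/33303 = -63*(-1/9229) + (⅛)*(1/33303) = 63/9229 + 1/266424 = 16793941/2458827096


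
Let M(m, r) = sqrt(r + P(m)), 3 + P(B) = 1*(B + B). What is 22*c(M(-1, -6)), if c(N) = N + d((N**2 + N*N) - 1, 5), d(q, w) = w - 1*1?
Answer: 88 + 22*I*sqrt(11) ≈ 88.0 + 72.966*I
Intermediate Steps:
P(B) = -3 + 2*B (P(B) = -3 + 1*(B + B) = -3 + 1*(2*B) = -3 + 2*B)
d(q, w) = -1 + w (d(q, w) = w - 1 = -1 + w)
M(m, r) = sqrt(-3 + r + 2*m) (M(m, r) = sqrt(r + (-3 + 2*m)) = sqrt(-3 + r + 2*m))
c(N) = 4 + N (c(N) = N + (-1 + 5) = N + 4 = 4 + N)
22*c(M(-1, -6)) = 22*(4 + sqrt(-3 - 6 + 2*(-1))) = 22*(4 + sqrt(-3 - 6 - 2)) = 22*(4 + sqrt(-11)) = 22*(4 + I*sqrt(11)) = 88 + 22*I*sqrt(11)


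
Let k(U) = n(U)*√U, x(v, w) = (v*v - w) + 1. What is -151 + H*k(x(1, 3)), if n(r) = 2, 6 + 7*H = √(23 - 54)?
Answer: -151 - 2*I*(6 - I*√31)/7 ≈ -152.59 - 1.7143*I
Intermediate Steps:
H = -6/7 + I*√31/7 (H = -6/7 + √(23 - 54)/7 = -6/7 + √(-31)/7 = -6/7 + (I*√31)/7 = -6/7 + I*√31/7 ≈ -0.85714 + 0.79539*I)
x(v, w) = 1 + v² - w (x(v, w) = (v² - w) + 1 = 1 + v² - w)
k(U) = 2*√U
-151 + H*k(x(1, 3)) = -151 + (-6/7 + I*√31/7)*(2*√(1 + 1² - 1*3)) = -151 + (-6/7 + I*√31/7)*(2*√(1 + 1 - 3)) = -151 + (-6/7 + I*√31/7)*(2*√(-1)) = -151 + (-6/7 + I*√31/7)*(2*I) = -151 + 2*I*(-6/7 + I*√31/7)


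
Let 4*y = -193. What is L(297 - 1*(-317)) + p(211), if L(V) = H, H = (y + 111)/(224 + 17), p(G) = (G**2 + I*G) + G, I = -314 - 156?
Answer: -52477981/964 ≈ -54438.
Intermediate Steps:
y = -193/4 (y = (1/4)*(-193) = -193/4 ≈ -48.250)
I = -470
p(G) = G**2 - 469*G (p(G) = (G**2 - 470*G) + G = G**2 - 469*G)
H = 251/964 (H = (-193/4 + 111)/(224 + 17) = (251/4)/241 = (251/4)*(1/241) = 251/964 ≈ 0.26037)
L(V) = 251/964
L(297 - 1*(-317)) + p(211) = 251/964 + 211*(-469 + 211) = 251/964 + 211*(-258) = 251/964 - 54438 = -52477981/964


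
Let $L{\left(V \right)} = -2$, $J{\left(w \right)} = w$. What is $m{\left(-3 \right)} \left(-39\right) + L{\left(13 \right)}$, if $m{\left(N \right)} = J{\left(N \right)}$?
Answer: $115$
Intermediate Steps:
$m{\left(N \right)} = N$
$m{\left(-3 \right)} \left(-39\right) + L{\left(13 \right)} = \left(-3\right) \left(-39\right) - 2 = 117 - 2 = 115$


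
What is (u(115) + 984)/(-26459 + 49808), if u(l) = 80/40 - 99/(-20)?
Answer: 19819/466980 ≈ 0.042441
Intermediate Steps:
u(l) = 139/20 (u(l) = 80*(1/40) - 99*(-1/20) = 2 + 99/20 = 139/20)
(u(115) + 984)/(-26459 + 49808) = (139/20 + 984)/(-26459 + 49808) = (19819/20)/23349 = (19819/20)*(1/23349) = 19819/466980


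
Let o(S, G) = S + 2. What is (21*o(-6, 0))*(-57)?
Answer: 4788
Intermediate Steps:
o(S, G) = 2 + S
(21*o(-6, 0))*(-57) = (21*(2 - 6))*(-57) = (21*(-4))*(-57) = -84*(-57) = 4788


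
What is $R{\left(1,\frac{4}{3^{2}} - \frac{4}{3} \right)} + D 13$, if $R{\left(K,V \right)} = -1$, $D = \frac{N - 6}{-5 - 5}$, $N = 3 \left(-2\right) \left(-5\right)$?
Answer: $- \frac{161}{5} \approx -32.2$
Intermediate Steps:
$N = 30$ ($N = \left(-6\right) \left(-5\right) = 30$)
$D = - \frac{12}{5}$ ($D = \frac{30 - 6}{-5 - 5} = \frac{24}{-10} = 24 \left(- \frac{1}{10}\right) = - \frac{12}{5} \approx -2.4$)
$R{\left(1,\frac{4}{3^{2}} - \frac{4}{3} \right)} + D 13 = -1 - \frac{156}{5} = - \frac{161}{5}$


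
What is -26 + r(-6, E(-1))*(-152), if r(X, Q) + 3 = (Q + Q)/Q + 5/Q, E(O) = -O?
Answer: -634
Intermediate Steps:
r(X, Q) = -1 + 5/Q (r(X, Q) = -3 + ((Q + Q)/Q + 5/Q) = -3 + ((2*Q)/Q + 5/Q) = -3 + (2 + 5/Q) = -1 + 5/Q)
-26 + r(-6, E(-1))*(-152) = -26 + ((5 - (-1)*(-1))/((-1*(-1))))*(-152) = -26 + ((5 - 1*1)/1)*(-152) = -26 + (1*(5 - 1))*(-152) = -26 + (1*4)*(-152) = -26 + 4*(-152) = -26 - 608 = -634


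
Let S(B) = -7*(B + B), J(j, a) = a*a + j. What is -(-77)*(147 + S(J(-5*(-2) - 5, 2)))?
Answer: 1617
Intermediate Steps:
J(j, a) = j + a² (J(j, a) = a² + j = j + a²)
S(B) = -14*B
-(-77)*(147 + S(J(-5*(-2) - 5, 2))) = -(-77)*(147 - 14*((-5*(-2) - 5) + 2²)) = -(-77)*(147 - 14*((10 - 5) + 4)) = -(-77)*(147 - 14*(5 + 4)) = -(-77)*(147 - 14*9) = -(-77)*(147 - 126) = -(-77)*21 = -1*(-1617) = 1617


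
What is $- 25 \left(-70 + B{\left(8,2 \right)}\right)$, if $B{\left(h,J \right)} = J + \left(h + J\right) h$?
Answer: $-300$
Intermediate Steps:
$B{\left(h,J \right)} = J + h \left(J + h\right)$ ($B{\left(h,J \right)} = J + \left(J + h\right) h = J + h \left(J + h\right)$)
$- 25 \left(-70 + B{\left(8,2 \right)}\right) = - 25 \left(-70 + \left(2 + 8^{2} + 2 \cdot 8\right)\right) = - 25 \left(-70 + \left(2 + 64 + 16\right)\right) = - 25 \left(-70 + 82\right) = \left(-25\right) 12 = -300$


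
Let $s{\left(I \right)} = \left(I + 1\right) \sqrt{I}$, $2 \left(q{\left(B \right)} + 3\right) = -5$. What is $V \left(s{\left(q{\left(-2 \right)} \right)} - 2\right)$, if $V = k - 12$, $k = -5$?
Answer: $34 + \frac{153 i \sqrt{22}}{4} \approx 34.0 + 179.41 i$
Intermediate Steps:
$q{\left(B \right)} = - \frac{11}{2}$ ($q{\left(B \right)} = -3 + \frac{1}{2} \left(-5\right) = -3 - \frac{5}{2} = - \frac{11}{2}$)
$V = -17$ ($V = -5 - 12 = -17$)
$s{\left(I \right)} = \sqrt{I} \left(1 + I\right)$ ($s{\left(I \right)} = \left(1 + I\right) \sqrt{I} = \sqrt{I} \left(1 + I\right)$)
$V \left(s{\left(q{\left(-2 \right)} \right)} - 2\right) = - 17 \left(\sqrt{- \frac{11}{2}} \left(1 - \frac{11}{2}\right) - 2\right) = - 17 \left(\frac{i \sqrt{22}}{2} \left(- \frac{9}{2}\right) + \left(-3 + 1\right)\right) = - 17 \left(- \frac{9 i \sqrt{22}}{4} - 2\right) = - 17 \left(-2 - \frac{9 i \sqrt{22}}{4}\right) = 34 + \frac{153 i \sqrt{22}}{4}$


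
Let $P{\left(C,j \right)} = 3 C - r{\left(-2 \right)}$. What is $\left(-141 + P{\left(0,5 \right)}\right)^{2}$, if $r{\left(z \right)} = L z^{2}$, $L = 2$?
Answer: $22201$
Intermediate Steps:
$r{\left(z \right)} = 2 z^{2}$
$P{\left(C,j \right)} = -8 + 3 C$ ($P{\left(C,j \right)} = 3 C - 2 \left(-2\right)^{2} = 3 C - 2 \cdot 4 = 3 C - 8 = -8 + 3 C$)
$\left(-141 + P{\left(0,5 \right)}\right)^{2} = \left(-141 + \left(-8 + 3 \cdot 0\right)\right)^{2} = \left(-141 + \left(-8 + 0\right)\right)^{2} = \left(-141 - 8\right)^{2} = \left(-149\right)^{2} = 22201$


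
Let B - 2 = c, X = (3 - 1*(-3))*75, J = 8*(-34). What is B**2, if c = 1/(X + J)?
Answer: 127449/31684 ≈ 4.0225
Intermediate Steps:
J = -272
X = 450 (X = (3 + 3)*75 = 6*75 = 450)
c = 1/178 (c = 1/(450 - 272) = 1/178 ≈ 0.0056180)
B = 357/178 (B = 2 + 1/178 = 357/178 ≈ 2.0056)
B**2 = (357/178)**2 = 127449/31684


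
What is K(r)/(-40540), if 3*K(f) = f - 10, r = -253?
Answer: 263/121620 ≈ 0.0021625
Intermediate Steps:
K(f) = -10/3 + f/3 (K(f) = (f - 10)/3 = (-10 + f)/3 = -10/3 + f/3)
K(r)/(-40540) = (-10/3 + (⅓)*(-253))/(-40540) = (-10/3 - 253/3)*(-1/40540) = -263/3*(-1/40540) = 263/121620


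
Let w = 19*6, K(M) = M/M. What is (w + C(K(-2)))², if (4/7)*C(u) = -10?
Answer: 37249/4 ≈ 9312.3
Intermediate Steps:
K(M) = 1
C(u) = -35/2 (C(u) = (7/4)*(-10) = -35/2)
w = 114
(w + C(K(-2)))² = (114 - 35/2)² = (193/2)² = 37249/4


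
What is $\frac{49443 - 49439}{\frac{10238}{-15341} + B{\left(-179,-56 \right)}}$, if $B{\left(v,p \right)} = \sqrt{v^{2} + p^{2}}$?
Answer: $\frac{628244632}{8278671310093} + \frac{941385124 \sqrt{35177}}{8278671310093} \approx 0.021403$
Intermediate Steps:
$B{\left(v,p \right)} = \sqrt{p^{2} + v^{2}}$
$\frac{49443 - 49439}{\frac{10238}{-15341} + B{\left(-179,-56 \right)}} = \frac{49443 - 49439}{\frac{10238}{-15341} + \sqrt{\left(-56\right)^{2} + \left(-179\right)^{2}}} = \frac{4}{10238 \left(- \frac{1}{15341}\right) + \sqrt{3136 + 32041}} = \frac{4}{- \frac{10238}{15341} + \sqrt{35177}}$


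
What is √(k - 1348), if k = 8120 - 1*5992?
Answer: 2*√195 ≈ 27.928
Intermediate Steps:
k = 2128 (k = 8120 - 5992 = 2128)
√(k - 1348) = √(2128 - 1348) = √780 = 2*√195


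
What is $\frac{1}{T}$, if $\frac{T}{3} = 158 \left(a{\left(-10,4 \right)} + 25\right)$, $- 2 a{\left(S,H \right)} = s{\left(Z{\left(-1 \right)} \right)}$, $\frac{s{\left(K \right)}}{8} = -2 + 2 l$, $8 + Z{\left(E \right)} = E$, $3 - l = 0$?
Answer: $\frac{1}{4266} \approx 0.00023441$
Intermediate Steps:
$l = 3$ ($l = 3 - 0 = 3 + 0 = 3$)
$Z{\left(E \right)} = -8 + E$
$s{\left(K \right)} = 32$ ($s{\left(K \right)} = 8 \left(-2 + 2 \cdot 3\right) = 8 \left(-2 + 6\right) = 8 \cdot 4 = 32$)
$a{\left(S,H \right)} = -16$ ($a{\left(S,H \right)} = \left(- \frac{1}{2}\right) 32 = -16$)
$T = 4266$ ($T = 3 \cdot 158 \left(-16 + 25\right) = 3 \cdot 158 \cdot 9 = 3 \cdot 1422 = 4266$)
$\frac{1}{T} = \frac{1}{4266}$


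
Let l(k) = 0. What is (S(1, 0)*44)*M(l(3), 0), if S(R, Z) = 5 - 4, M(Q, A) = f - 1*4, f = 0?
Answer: -176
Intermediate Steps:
M(Q, A) = -4 (M(Q, A) = 0 - 1*4 = 0 - 4 = -4)
S(R, Z) = 1
(S(1, 0)*44)*M(l(3), 0) = (1*44)*(-4) = 44*(-4) = -176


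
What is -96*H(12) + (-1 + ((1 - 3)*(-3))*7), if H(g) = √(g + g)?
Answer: 41 - 192*√6 ≈ -429.30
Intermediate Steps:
H(g) = √2*√g (H(g) = √(2*g) = √2*√g)
-96*H(12) + (-1 + ((1 - 3)*(-3))*7) = -96*√2*√12 + (-1 + ((1 - 3)*(-3))*7) = -96*√2*2*√3 + (-1 - 2*(-3)*7) = -192*√6 + (-1 + 6*7) = -192*√6 + (-1 + 42) = -192*√6 + 41 = 41 - 192*√6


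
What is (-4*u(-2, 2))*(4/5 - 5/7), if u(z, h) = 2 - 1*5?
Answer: 36/35 ≈ 1.0286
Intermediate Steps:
u(z, h) = -3 (u(z, h) = 2 - 5 = -3)
(-4*u(-2, 2))*(4/5 - 5/7) = (-4*(-3))*(4/5 - 5/7) = 12*(4*(⅕) - 5*⅐) = 12*(⅘ - 5/7) = 12*(3/35) = 36/35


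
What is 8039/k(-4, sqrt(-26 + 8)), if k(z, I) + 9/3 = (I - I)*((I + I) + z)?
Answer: -8039/3 ≈ -2679.7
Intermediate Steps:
k(z, I) = -3 (k(z, I) = -3 + (I - I)*((I + I) + z) = -3 + 0*(2*I + z) = -3 + 0*(z + 2*I) = -3 + 0 = -3)
8039/k(-4, sqrt(-26 + 8)) = 8039/(-3) = 8039*(-1/3) = -8039/3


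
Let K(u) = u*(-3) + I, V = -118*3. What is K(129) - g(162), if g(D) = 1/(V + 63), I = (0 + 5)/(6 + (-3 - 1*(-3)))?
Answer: -224747/582 ≈ -386.16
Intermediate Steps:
I = ⅚ (I = 5/(6 + (-3 + 3)) = 5/(6 + 0) = 5/6 = 5*(⅙) = ⅚ ≈ 0.83333)
V = -354
K(u) = ⅚ - 3*u (K(u) = u*(-3) + ⅚ = -3*u + ⅚ = ⅚ - 3*u)
g(D) = -1/291 (g(D) = 1/(-354 + 63) = 1/(-291) = -1/291)
K(129) - g(162) = (⅚ - 3*129) - 1*(-1/291) = (⅚ - 387) + 1/291 = -2317/6 + 1/291 = -224747/582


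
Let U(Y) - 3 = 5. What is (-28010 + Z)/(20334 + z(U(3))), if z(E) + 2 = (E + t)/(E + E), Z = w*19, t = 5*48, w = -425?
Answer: -14434/8139 ≈ -1.7734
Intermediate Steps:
t = 240
U(Y) = 8 (U(Y) = 3 + 5 = 8)
Z = -8075 (Z = -425*19 = -8075)
z(E) = -2 + (240 + E)/(2*E) (z(E) = -2 + (E + 240)/(E + E) = -2 + (240 + E)/((2*E)) = -2 + (240 + E)*(1/(2*E)) = -2 + (240 + E)/(2*E))
(-28010 + Z)/(20334 + z(U(3))) = (-28010 - 8075)/(20334 + (-3/2 + 120/8)) = -36085/(20334 + (-3/2 + 120*(1/8))) = -36085/(20334 + (-3/2 + 15)) = -36085/(20334 + 27/2) = -36085/40695/2 = -36085*2/40695 = -14434/8139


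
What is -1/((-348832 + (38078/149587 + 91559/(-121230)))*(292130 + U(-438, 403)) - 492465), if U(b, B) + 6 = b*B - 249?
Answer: 18134432010/729768688664896456843 ≈ 2.4850e-11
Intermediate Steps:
U(b, B) = -255 + B*b (U(b, B) = -6 + (b*B - 249) = -6 + (B*b - 249) = -6 + (-249 + B*b) = -255 + B*b)
-1/((-348832 + (38078/149587 + 91559/(-121230)))*(292130 + U(-438, 403)) - 492465) = -1/((-348832 + (38078/149587 + 91559/(-121230)))*(292130 + (-255 + 403*(-438))) - 492465) = -1/((-348832 + (38078*(1/149587) + 91559*(-1/121230)))*(292130 + (-255 - 176514)) - 492465) = -1/((-348832 + (38078/149587 - 91559/121230))*(292130 - 176769) - 492465) = -1/((-348832 - 9079840193/18134432010)*115361 - 492465) = -1/(-6325879266752513/18134432010*115361 - 492465) = -1/(-729759758091836652193/18134432010 - 492465) = -1/(-729768688664896456843/18134432010) = -1*(-18134432010/729768688664896456843) = 18134432010/729768688664896456843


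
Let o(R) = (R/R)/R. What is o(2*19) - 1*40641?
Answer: -1544357/38 ≈ -40641.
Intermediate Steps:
o(R) = 1/R
o(2*19) - 1*40641 = 1/(2*19) - 1*40641 = 1/38 - 40641 = -1544357/38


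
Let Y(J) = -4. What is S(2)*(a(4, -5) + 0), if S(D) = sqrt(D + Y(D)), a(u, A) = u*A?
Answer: -20*I*sqrt(2) ≈ -28.284*I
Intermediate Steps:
a(u, A) = A*u
S(D) = sqrt(-4 + D) (S(D) = sqrt(D - 4) = sqrt(-4 + D))
S(2)*(a(4, -5) + 0) = sqrt(-4 + 2)*(-5*4 + 0) = sqrt(-2)*(-20 + 0) = (I*sqrt(2))*(-20) = -20*I*sqrt(2)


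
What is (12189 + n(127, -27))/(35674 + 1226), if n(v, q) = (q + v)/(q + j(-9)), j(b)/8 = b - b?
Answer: 329003/996300 ≈ 0.33022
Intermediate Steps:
j(b) = 0 (j(b) = 8*(b - b) = 8*0 = 0)
n(v, q) = (q + v)/q (n(v, q) = (q + v)/(q + 0) = (q + v)/q)
(12189 + n(127, -27))/(35674 + 1226) = (12189 + (-27 + 127)/(-27))/(35674 + 1226) = (12189 - 1/27*100)/36900 = (12189 - 100/27)*(1/36900) = (329003/27)*(1/36900) = 329003/996300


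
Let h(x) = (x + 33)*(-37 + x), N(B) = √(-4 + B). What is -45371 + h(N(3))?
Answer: -46593 - 4*I ≈ -46593.0 - 4.0*I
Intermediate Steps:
h(x) = (-37 + x)*(33 + x) (h(x) = (33 + x)*(-37 + x) = (-37 + x)*(33 + x))
-45371 + h(N(3)) = -45371 + (-1221 + (√(-4 + 3))² - 4*√(-4 + 3)) = -45371 + (-1221 + (√(-1))² - 4*I) = -45371 + (-1221 + I² - 4*I) = -45371 + (-1221 - 1 - 4*I) = -45371 + (-1222 - 4*I) = -46593 - 4*I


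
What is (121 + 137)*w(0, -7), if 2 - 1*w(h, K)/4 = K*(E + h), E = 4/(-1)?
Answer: -26832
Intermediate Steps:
E = -4 (E = 4*(-1) = -4)
w(h, K) = 8 - 4*K*(-4 + h)
(121 + 137)*w(0, -7) = (121 + 137)*(8 + 16*(-7) - 4*(-7)*0) = 258*(8 - 112 + 0) = 258*(-104) = -26832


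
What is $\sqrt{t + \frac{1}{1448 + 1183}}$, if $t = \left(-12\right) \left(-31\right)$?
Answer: $\frac{\sqrt{2575046523}}{2631} \approx 19.287$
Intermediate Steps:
$t = 372$
$\sqrt{t + \frac{1}{1448 + 1183}} = \sqrt{372 + \frac{1}{1448 + 1183}} = \sqrt{372 + \frac{1}{2631}} = \sqrt{\frac{978733}{2631}} = \frac{\sqrt{2575046523}}{2631}$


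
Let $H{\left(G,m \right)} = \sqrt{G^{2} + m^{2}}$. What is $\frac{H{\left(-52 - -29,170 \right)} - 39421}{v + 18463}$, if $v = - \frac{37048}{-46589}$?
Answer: $- \frac{1836584969}{860209755} + \frac{46589 \sqrt{29429}}{860209755} \approx -2.1258$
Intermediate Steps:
$v = \frac{37048}{46589}$ ($v = \left(-37048\right) \left(- \frac{1}{46589}\right) = \frac{37048}{46589} \approx 0.79521$)
$\frac{H{\left(-52 - -29,170 \right)} - 39421}{v + 18463} = \frac{\sqrt{\left(-52 - -29\right)^{2} + 170^{2}} - 39421}{\frac{37048}{46589} + 18463} = \frac{\sqrt{\left(-52 + 29\right)^{2} + 28900} - 39421}{\frac{860209755}{46589}} = \left(\sqrt{\left(-23\right)^{2} + 28900} - 39421\right) \frac{46589}{860209755} = \left(\sqrt{529 + 28900} - 39421\right) \frac{46589}{860209755} = \left(\sqrt{29429} - 39421\right) \frac{46589}{860209755} = \left(-39421 + \sqrt{29429}\right) \frac{46589}{860209755} = - \frac{1836584969}{860209755} + \frac{46589 \sqrt{29429}}{860209755}$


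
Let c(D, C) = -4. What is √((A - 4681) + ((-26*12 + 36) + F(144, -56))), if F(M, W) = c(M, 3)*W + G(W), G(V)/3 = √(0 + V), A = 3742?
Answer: √(-991 + 6*I*√14) ≈ 0.3566 + 31.482*I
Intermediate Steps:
G(V) = 3*√V (G(V) = 3*√(0 + V) = 3*√V)
F(M, W) = -4*W + 3*√W
√((A - 4681) + ((-26*12 + 36) + F(144, -56))) = √((3742 - 4681) + ((-26*12 + 36) + (-4*(-56) + 3*√(-56)))) = √(-939 + ((-312 + 36) + (224 + 3*(2*I*√14)))) = √(-939 + (-276 + (224 + 6*I*√14))) = √(-939 + (-52 + 6*I*√14)) = √(-991 + 6*I*√14)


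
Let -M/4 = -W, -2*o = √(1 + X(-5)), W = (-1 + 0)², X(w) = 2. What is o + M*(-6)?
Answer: -24 - √3/2 ≈ -24.866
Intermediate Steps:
W = 1 (W = (-1)² = 1)
o = -√3/2 (o = -√(1 + 2)/2 = -√3/2 ≈ -0.86602)
M = 4 (M = -(-4) = -4*(-1) = 4)
o + M*(-6) = -√3/2 + 4*(-6) = -√3/2 - 24 = -24 - √3/2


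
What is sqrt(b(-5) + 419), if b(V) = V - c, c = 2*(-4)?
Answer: sqrt(422) ≈ 20.543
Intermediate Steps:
c = -8
b(V) = 8 + V (b(V) = V - 1*(-8) = V + 8 = 8 + V)
sqrt(b(-5) + 419) = sqrt((8 - 5) + 419) = sqrt(3 + 419) = sqrt(422)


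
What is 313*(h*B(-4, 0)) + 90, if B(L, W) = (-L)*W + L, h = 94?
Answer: -117598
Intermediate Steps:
B(L, W) = L - L*W (B(L, W) = -L*W + L = L - L*W)
313*(h*B(-4, 0)) + 90 = 313*(94*(-4*(1 - 1*0))) + 90 = 313*(94*(-4*(1 + 0))) + 90 = 313*(94*(-4*1)) + 90 = 313*(94*(-4)) + 90 = 313*(-376) + 90 = -117688 + 90 = -117598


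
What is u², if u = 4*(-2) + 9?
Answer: 1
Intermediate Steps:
u = 1 (u = -8 + 9 = 1)
u² = 1² = 1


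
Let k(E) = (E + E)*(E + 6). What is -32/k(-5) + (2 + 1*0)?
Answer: 26/5 ≈ 5.2000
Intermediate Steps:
k(E) = 2*E*(6 + E) (k(E) = (2*E)*(6 + E) = 2*E*(6 + E))
-32/k(-5) + (2 + 1*0) = -32/(2*(-5)*(6 - 5)) + (2 + 1*0) = -32/(2*(-5)*1) + (2 + 0) = -32/(-10) + 2 = -32*(-1)/10 + 2 = -8*(-⅖) + 2 = 16/5 + 2 = 26/5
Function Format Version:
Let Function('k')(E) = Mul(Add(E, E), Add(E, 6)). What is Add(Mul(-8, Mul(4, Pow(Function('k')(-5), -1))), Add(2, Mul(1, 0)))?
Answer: Rational(26, 5) ≈ 5.2000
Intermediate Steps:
Function('k')(E) = Mul(2, E, Add(6, E)) (Function('k')(E) = Mul(Mul(2, E), Add(6, E)) = Mul(2, E, Add(6, E)))
Add(Mul(-8, Mul(4, Pow(Function('k')(-5), -1))), Add(2, Mul(1, 0))) = Add(Mul(-8, Mul(4, Pow(Mul(2, -5, Add(6, -5)), -1))), Add(2, Mul(1, 0))) = Add(Mul(-8, Mul(4, Pow(Mul(2, -5, 1), -1))), Add(2, 0)) = Add(Mul(-8, Mul(4, Pow(-10, -1))), 2) = Add(Mul(-8, Mul(4, Rational(-1, 10))), 2) = Add(Mul(-8, Rational(-2, 5)), 2) = Add(Rational(16, 5), 2) = Rational(26, 5)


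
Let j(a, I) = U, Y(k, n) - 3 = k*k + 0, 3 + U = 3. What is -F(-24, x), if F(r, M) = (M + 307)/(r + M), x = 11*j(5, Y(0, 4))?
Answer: 307/24 ≈ 12.792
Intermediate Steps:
U = 0 (U = -3 + 3 = 0)
Y(k, n) = 3 + k² (Y(k, n) = 3 + (k*k + 0) = 3 + (k² + 0) = 3 + k²)
j(a, I) = 0
x = 0 (x = 11*0 = 0)
F(r, M) = (307 + M)/(M + r)
-F(-24, x) = -(307 + 0)/(0 - 24) = -307/(-24) = -(-1)*307/24 = -1*(-307/24) = 307/24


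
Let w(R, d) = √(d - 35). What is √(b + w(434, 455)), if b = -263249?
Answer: √(-263249 + 2*√105) ≈ 513.06*I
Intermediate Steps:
w(R, d) = √(-35 + d)
√(b + w(434, 455)) = √(-263249 + √(-35 + 455)) = √(-263249 + √420) = √(-263249 + 2*√105)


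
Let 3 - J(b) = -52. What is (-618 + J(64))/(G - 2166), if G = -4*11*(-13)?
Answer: 563/1594 ≈ 0.35320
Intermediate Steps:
J(b) = 55 (J(b) = 3 - 1*(-52) = 3 + 52 = 55)
G = 572 (G = -44*(-13) = 572)
(-618 + J(64))/(G - 2166) = (-618 + 55)/(572 - 2166) = -563/(-1594) = -563*(-1/1594) = 563/1594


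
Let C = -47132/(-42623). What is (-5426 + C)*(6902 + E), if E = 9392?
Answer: -3767584484204/42623 ≈ -8.8393e+7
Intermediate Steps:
C = 47132/42623 (C = -47132*(-1/42623) = 47132/42623 ≈ 1.1058)
(-5426 + C)*(6902 + E) = (-5426 + 47132/42623)*(6902 + 9392) = -231225266/42623*16294 = -3767584484204/42623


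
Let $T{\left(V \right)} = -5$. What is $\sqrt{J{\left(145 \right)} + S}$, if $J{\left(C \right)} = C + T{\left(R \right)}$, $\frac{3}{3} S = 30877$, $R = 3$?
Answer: $7 \sqrt{633} \approx 176.12$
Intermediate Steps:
$S = 30877$
$J{\left(C \right)} = -5 + C$ ($J{\left(C \right)} = C - 5 = -5 + C$)
$\sqrt{J{\left(145 \right)} + S} = \sqrt{\left(-5 + 145\right) + 30877} = \sqrt{140 + 30877} = \sqrt{31017} = 7 \sqrt{633}$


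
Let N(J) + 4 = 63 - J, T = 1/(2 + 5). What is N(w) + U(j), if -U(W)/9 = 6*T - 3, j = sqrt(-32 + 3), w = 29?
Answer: 345/7 ≈ 49.286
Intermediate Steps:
T = 1/7 ≈ 0.14286
N(J) = 59 - J (N(J) = -4 + (63 - J) = 59 - J)
j = I*sqrt(29) (j = sqrt(-29) = I*sqrt(29) ≈ 5.3852*I)
U(W) = 135/7 (U(W) = -9*(6*(1/7) - 3) = -9*(6/7 - 3) = -9*(-15/7) = 135/7)
N(w) + U(j) = (59 - 1*29) + 135/7 = (59 - 29) + 135/7 = 30 + 135/7 = 345/7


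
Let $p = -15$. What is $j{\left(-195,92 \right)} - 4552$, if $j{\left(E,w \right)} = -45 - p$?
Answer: $-4582$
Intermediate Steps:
$j{\left(E,w \right)} = -30$ ($j{\left(E,w \right)} = -45 - -15 = -45 + 15 = -30$)
$j{\left(-195,92 \right)} - 4552 = -30 - 4552 = -4582$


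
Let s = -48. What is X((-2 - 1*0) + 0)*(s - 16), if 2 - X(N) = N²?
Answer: 128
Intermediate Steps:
X(N) = 2 - N²
X((-2 - 1*0) + 0)*(s - 16) = (2 - ((-2 - 1*0) + 0)²)*(-48 - 16) = (2 - ((-2 + 0) + 0)²)*(-64) = (2 - (-2 + 0)²)*(-64) = (2 - 1*(-2)²)*(-64) = (2 - 1*4)*(-64) = (2 - 4)*(-64) = -2*(-64) = 128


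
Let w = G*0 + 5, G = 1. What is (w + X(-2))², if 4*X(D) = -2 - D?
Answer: 25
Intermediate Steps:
X(D) = -½ - D/4 (X(D) = (-2 - D)/4 = -½ - D/4)
w = 5 (w = 1*0 + 5 = 0 + 5 = 5)
(w + X(-2))² = (5 + (-½ - ¼*(-2)))² = (5 + (-½ + ½))² = (5 + 0)² = 5² = 25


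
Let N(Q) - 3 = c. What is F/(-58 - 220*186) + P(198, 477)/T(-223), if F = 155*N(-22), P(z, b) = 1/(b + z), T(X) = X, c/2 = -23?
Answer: 1003208147/6168213450 ≈ 0.16264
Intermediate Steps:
c = -46 (c = 2*(-23) = -46)
N(Q) = -43 (N(Q) = 3 - 46 = -43)
F = -6665 (F = 155*(-43) = -6665)
F/(-58 - 220*186) + P(198, 477)/T(-223) = -6665/(-58 - 220*186) + 1/((477 + 198)*(-223)) = -6665/(-58 - 40920) - 1/223/675 = -6665/(-40978) + (1/675)*(-1/223) = -6665*(-1/40978) - 1/150525 = 6665/40978 - 1/150525 = 1003208147/6168213450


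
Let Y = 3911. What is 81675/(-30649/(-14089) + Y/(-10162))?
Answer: 11693607240150/256353059 ≈ 45615.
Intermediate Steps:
81675/(-30649/(-14089) + Y/(-10162)) = 81675/(-30649/(-14089) + 3911/(-10162)) = 81675/(-30649*(-1/14089) + 3911*(-1/10162)) = 81675/(30649/14089 - 3911/10162) = 81675/(256353059/143172418) = 81675*(143172418/256353059) = 11693607240150/256353059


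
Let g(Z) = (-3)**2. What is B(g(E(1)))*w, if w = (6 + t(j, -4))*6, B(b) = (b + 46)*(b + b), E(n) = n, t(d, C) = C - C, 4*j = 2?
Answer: 35640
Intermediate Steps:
j = 1/2 (j = (1/4)*2 = 1/2 ≈ 0.50000)
t(d, C) = 0
g(Z) = 9
B(b) = 2*b*(46 + b) (B(b) = (46 + b)*(2*b) = 2*b*(46 + b))
w = 36 (w = (6 + 0)*6 = 6*6 = 36)
B(g(E(1)))*w = (2*9*(46 + 9))*36 = (2*9*55)*36 = 990*36 = 35640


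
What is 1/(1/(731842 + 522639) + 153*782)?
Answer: 1254481/150093633727 ≈ 8.3580e-6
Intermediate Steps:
1/(1/(731842 + 522639) + 153*782) = 1/(1/1254481 + 119646) = 1/(150093633727/1254481) = 1254481/150093633727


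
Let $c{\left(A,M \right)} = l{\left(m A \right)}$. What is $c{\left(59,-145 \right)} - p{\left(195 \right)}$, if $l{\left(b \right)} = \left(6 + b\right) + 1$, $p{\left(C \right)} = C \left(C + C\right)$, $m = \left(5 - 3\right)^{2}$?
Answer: $-75807$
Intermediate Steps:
$m = 4$ ($m = 2^{2} = 4$)
$p{\left(C \right)} = 2 C^{2}$ ($p{\left(C \right)} = C 2 C = 2 C^{2}$)
$l{\left(b \right)} = 7 + b$
$c{\left(A,M \right)} = 7 + 4 A$
$c{\left(59,-145 \right)} - p{\left(195 \right)} = \left(7 + 4 \cdot 59\right) - 2 \cdot 195^{2} = \left(7 + 236\right) - 2 \cdot 38025 = 243 - 76050 = -75807$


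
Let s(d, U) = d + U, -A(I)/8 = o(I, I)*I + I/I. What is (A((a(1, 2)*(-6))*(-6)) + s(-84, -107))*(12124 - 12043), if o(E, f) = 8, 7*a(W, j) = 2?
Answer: -486081/7 ≈ -69440.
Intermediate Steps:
a(W, j) = 2/7 (a(W, j) = (⅐)*2 = 2/7)
A(I) = -8 - 64*I (A(I) = -8*(8*I + I/I) = -8*(8*I + 1) = -8*(1 + 8*I) = -8 - 64*I)
s(d, U) = U + d
(A((a(1, 2)*(-6))*(-6)) + s(-84, -107))*(12124 - 12043) = ((-8 - 64*(2/7)*(-6)*(-6)) + (-107 - 84))*(12124 - 12043) = ((-8 - (-768)*(-6)/7) - 191)*81 = ((-8 - 64*72/7) - 191)*81 = ((-8 - 4608/7) - 191)*81 = (-4664/7 - 191)*81 = -6001/7*81 = -486081/7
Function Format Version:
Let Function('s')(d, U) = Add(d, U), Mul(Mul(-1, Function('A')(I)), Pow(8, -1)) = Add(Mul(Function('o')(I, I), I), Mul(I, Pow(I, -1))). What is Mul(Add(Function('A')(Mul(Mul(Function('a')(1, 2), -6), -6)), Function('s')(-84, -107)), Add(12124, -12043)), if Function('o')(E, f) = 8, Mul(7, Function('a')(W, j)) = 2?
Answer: Rational(-486081, 7) ≈ -69440.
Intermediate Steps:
Function('a')(W, j) = Rational(2, 7) (Function('a')(W, j) = Mul(Rational(1, 7), 2) = Rational(2, 7))
Function('A')(I) = Add(-8, Mul(-64, I)) (Function('A')(I) = Mul(-8, Add(Mul(8, I), Mul(I, Pow(I, -1)))) = Mul(-8, Add(Mul(8, I), 1)) = Mul(-8, Add(1, Mul(8, I))) = Add(-8, Mul(-64, I)))
Function('s')(d, U) = Add(U, d)
Mul(Add(Function('A')(Mul(Mul(Function('a')(1, 2), -6), -6)), Function('s')(-84, -107)), Add(12124, -12043)) = Mul(Add(Add(-8, Mul(-64, Mul(Mul(Rational(2, 7), -6), -6))), Add(-107, -84)), Add(12124, -12043)) = Mul(Add(Add(-8, Mul(-64, Mul(Rational(-12, 7), -6))), -191), 81) = Mul(Add(Add(-8, Mul(-64, Rational(72, 7))), -191), 81) = Mul(Add(Add(-8, Rational(-4608, 7)), -191), 81) = Mul(Add(Rational(-4664, 7), -191), 81) = Mul(Rational(-6001, 7), 81) = Rational(-486081, 7)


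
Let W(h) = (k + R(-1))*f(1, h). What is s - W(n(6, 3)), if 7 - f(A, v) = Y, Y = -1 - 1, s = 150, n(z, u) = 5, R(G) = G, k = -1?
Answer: 168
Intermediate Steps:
Y = -2
f(A, v) = 9 (f(A, v) = 7 - 1*(-2) = 7 + 2 = 9)
W(h) = -18 (W(h) = (-1 - 1)*9 = -2*9 = -18)
s - W(n(6, 3)) = 150 - 1*(-18) = 150 + 18 = 168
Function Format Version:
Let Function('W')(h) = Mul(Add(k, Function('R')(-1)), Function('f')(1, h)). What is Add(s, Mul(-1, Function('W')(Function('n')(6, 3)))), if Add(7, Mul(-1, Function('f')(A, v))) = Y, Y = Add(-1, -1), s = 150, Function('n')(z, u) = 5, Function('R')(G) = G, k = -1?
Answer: 168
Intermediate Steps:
Y = -2
Function('f')(A, v) = 9 (Function('f')(A, v) = Add(7, Mul(-1, -2)) = Add(7, 2) = 9)
Function('W')(h) = -18 (Function('W')(h) = Mul(Add(-1, -1), 9) = Mul(-2, 9) = -18)
Add(s, Mul(-1, Function('W')(Function('n')(6, 3)))) = Add(150, Mul(-1, -18)) = Add(150, 18) = 168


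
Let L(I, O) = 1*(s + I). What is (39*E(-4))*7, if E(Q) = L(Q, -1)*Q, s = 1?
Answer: 3276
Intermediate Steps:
L(I, O) = 1 + I (L(I, O) = 1*(1 + I) = 1 + I)
E(Q) = Q*(1 + Q) (E(Q) = (1 + Q)*Q = Q*(1 + Q))
(39*E(-4))*7 = (39*(-4*(1 - 4)))*7 = (39*(-4*(-3)))*7 = (39*12)*7 = 468*7 = 3276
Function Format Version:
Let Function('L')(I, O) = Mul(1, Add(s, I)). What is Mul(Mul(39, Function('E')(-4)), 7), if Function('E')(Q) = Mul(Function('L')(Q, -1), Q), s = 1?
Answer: 3276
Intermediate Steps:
Function('L')(I, O) = Add(1, I) (Function('L')(I, O) = Mul(1, Add(1, I)) = Add(1, I))
Function('E')(Q) = Mul(Q, Add(1, Q)) (Function('E')(Q) = Mul(Add(1, Q), Q) = Mul(Q, Add(1, Q)))
Mul(Mul(39, Function('E')(-4)), 7) = Mul(Mul(39, Mul(-4, Add(1, -4))), 7) = Mul(Mul(39, Mul(-4, -3)), 7) = Mul(Mul(39, 12), 7) = Mul(468, 7) = 3276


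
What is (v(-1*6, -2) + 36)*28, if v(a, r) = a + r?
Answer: 784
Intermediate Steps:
(v(-1*6, -2) + 36)*28 = ((-1*6 - 2) + 36)*28 = ((-6 - 2) + 36)*28 = (-8 + 36)*28 = 28*28 = 784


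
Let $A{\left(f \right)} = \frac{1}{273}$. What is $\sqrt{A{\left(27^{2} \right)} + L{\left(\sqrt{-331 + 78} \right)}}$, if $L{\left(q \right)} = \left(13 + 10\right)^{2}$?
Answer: $\frac{\sqrt{39426114}}{273} \approx 23.0$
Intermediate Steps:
$A{\left(f \right)} = \frac{1}{273}$
$L{\left(q \right)} = 529$ ($L{\left(q \right)} = 23^{2} = 529$)
$\sqrt{A{\left(27^{2} \right)} + L{\left(\sqrt{-331 + 78} \right)}} = \sqrt{\frac{1}{273} + 529} = \sqrt{\frac{144418}{273}} = \frac{\sqrt{39426114}}{273}$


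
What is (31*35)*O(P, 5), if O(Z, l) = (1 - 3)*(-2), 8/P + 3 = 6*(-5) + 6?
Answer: 4340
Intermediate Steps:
P = -8/27 (P = 8/(-3 + (6*(-5) + 6)) = 8/(-3 + (-30 + 6)) = 8/(-3 - 24) = 8/(-27) = 8*(-1/27) = -8/27 ≈ -0.29630)
O(Z, l) = 4 (O(Z, l) = -2*(-2) = 4)
(31*35)*O(P, 5) = (31*35)*4 = 1085*4 = 4340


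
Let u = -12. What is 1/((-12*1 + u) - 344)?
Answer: -1/368 ≈ -0.0027174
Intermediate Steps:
1/((-12*1 + u) - 344) = 1/((-12*1 - 12) - 344) = 1/((-12 - 12) - 344) = 1/(-24 - 344) = 1/(-368) = -1/368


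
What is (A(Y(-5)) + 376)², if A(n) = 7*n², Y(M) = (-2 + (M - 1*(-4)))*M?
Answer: 3806401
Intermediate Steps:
Y(M) = M*(2 + M) (Y(M) = (-2 + (M + 4))*M = (-2 + (4 + M))*M = (2 + M)*M = M*(2 + M))
(A(Y(-5)) + 376)² = (7*(-5*(2 - 5))² + 376)² = (7*(-5*(-3))² + 376)² = (7*15² + 376)² = (7*225 + 376)² = (1575 + 376)² = 1951² = 3806401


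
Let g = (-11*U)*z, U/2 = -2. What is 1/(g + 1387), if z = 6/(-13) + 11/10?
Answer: 65/91981 ≈ 0.00070667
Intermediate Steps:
U = -4 (U = 2*(-2) = -4)
z = 83/130 (z = 6*(-1/13) + 11*(1/10) = -6/13 + 11/10 = 83/130 ≈ 0.63846)
g = 1826/65 (g = -11*(-4)*(83/130) = 44*(83/130) = 1826/65 ≈ 28.092)
1/(g + 1387) = 1/(1826/65 + 1387) = 1/(91981/65) = 65/91981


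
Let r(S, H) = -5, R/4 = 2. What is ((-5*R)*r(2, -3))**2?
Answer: 40000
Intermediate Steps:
R = 8 (R = 4*2 = 8)
((-5*R)*r(2, -3))**2 = (-5*8*(-5))**2 = (-40*(-5))**2 = 200**2 = 40000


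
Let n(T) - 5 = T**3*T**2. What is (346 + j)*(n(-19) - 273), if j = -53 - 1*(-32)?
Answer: -804819275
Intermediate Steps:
n(T) = 5 + T**5 (n(T) = 5 + T**3*T**2 = 5 + T**5)
j = -21 (j = -53 + 32 = -21)
(346 + j)*(n(-19) - 273) = (346 - 21)*((5 + (-19)**5) - 273) = 325*((5 - 2476099) - 273) = 325*(-2476094 - 273) = 325*(-2476367) = -804819275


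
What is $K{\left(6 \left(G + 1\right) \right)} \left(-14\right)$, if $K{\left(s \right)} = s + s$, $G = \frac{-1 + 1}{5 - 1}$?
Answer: $-168$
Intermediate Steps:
$G = 0$ ($G = \frac{0}{4} = 0 \cdot \frac{1}{4} = 0$)
$K{\left(s \right)} = 2 s$
$K{\left(6 \left(G + 1\right) \right)} \left(-14\right) = 2 \cdot 6 \left(0 + 1\right) \left(-14\right) = 2 \cdot 6 \cdot 1 \left(-14\right) = 2 \cdot 6 \left(-14\right) = 12 \left(-14\right) = -168$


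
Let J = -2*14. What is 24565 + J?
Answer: 24537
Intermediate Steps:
J = -28
24565 + J = 24565 - 28 = 24537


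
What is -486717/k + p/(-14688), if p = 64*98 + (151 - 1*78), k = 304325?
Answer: -48041489/23650400 ≈ -2.0313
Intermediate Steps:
p = 6345 (p = 6272 + (151 - 78) = 6272 + 73 = 6345)
-486717/k + p/(-14688) = -486717/304325 + 6345/(-14688) = -486717*1/304325 + 6345*(-1/14688) = -69531/43475 - 235/544 = -48041489/23650400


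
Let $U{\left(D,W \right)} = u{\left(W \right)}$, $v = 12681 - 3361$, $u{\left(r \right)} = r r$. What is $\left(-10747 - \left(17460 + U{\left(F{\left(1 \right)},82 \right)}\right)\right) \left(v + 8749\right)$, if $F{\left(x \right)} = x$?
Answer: $-631168239$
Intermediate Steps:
$u{\left(r \right)} = r^{2}$
$v = 9320$
$U{\left(D,W \right)} = W^{2}$
$\left(-10747 - \left(17460 + U{\left(F{\left(1 \right)},82 \right)}\right)\right) \left(v + 8749\right) = \left(-10747 - 24184\right) \left(9320 + 8749\right) = \left(-10747 - 24184\right) 18069 = \left(-34931\right) 18069 = -631168239$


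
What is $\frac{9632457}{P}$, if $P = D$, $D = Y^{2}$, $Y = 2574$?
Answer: $\frac{1070273}{736164} \approx 1.4539$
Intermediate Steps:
$D = 6625476$ ($D = 2574^{2} = 6625476$)
$P = 6625476$
$\frac{9632457}{P} = \frac{9632457}{6625476} = 9632457 \cdot \frac{1}{6625476} = \frac{1070273}{736164}$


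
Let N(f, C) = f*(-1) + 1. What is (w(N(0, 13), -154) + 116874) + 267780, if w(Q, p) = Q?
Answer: 384655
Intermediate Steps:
N(f, C) = 1 - f (N(f, C) = -f + 1 = 1 - f)
(w(N(0, 13), -154) + 116874) + 267780 = ((1 - 1*0) + 116874) + 267780 = ((1 + 0) + 116874) + 267780 = (1 + 116874) + 267780 = 116875 + 267780 = 384655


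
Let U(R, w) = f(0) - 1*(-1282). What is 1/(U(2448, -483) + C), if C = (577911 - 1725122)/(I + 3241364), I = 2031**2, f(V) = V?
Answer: 7366325/9442481439 ≈ 0.00078013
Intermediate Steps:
I = 4124961
U(R, w) = 1282 (U(R, w) = 0 - 1*(-1282) = 0 + 1282 = 1282)
C = -1147211/7366325 (C = (577911 - 1725122)/(4124961 + 3241364) = -1147211/7366325 ≈ -0.15574)
1/(U(2448, -483) + C) = 1/(1282 - 1147211/7366325) = 1/(9442481439/7366325) = 7366325/9442481439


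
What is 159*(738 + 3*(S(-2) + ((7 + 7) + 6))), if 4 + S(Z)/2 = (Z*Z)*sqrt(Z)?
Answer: 123066 + 3816*I*sqrt(2) ≈ 1.2307e+5 + 5396.6*I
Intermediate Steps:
S(Z) = -8 + 2*Z**(5/2) (S(Z) = -8 + 2*((Z*Z)*sqrt(Z)) = -8 + 2*(Z**2*sqrt(Z)) = -8 + 2*Z**(5/2))
159*(738 + 3*(S(-2) + ((7 + 7) + 6))) = 159*(738 + 3*((-8 + 2*(-2)**(5/2)) + ((7 + 7) + 6))) = 159*(738 + 3*((-8 + 2*(4*I*sqrt(2))) + (14 + 6))) = 159*(738 + 3*((-8 + 8*I*sqrt(2)) + 20)) = 159*(738 + 3*(12 + 8*I*sqrt(2))) = 159*(738 + (36 + 24*I*sqrt(2))) = 159*(774 + 24*I*sqrt(2)) = 123066 + 3816*I*sqrt(2)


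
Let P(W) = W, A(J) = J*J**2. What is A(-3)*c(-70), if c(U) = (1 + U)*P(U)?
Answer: -130410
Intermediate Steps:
A(J) = J**3
c(U) = U*(1 + U) (c(U) = (1 + U)*U = U*(1 + U))
A(-3)*c(-70) = (-3)**3*(-70*(1 - 70)) = -(-1890)*(-69) = -27*4830 = -130410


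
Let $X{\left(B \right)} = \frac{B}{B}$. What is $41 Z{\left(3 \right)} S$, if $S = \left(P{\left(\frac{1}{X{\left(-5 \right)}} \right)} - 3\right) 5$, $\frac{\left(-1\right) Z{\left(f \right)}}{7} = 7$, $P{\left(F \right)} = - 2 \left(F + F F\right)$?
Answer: $70315$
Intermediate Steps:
$X{\left(B \right)} = 1$
$P{\left(F \right)} = - 2 F - 2 F^{2}$ ($P{\left(F \right)} = - 2 \left(F + F^{2}\right) = - 2 F - 2 F^{2}$)
$Z{\left(f \right)} = -49$ ($Z{\left(f \right)} = \left(-7\right) 7 = -49$)
$S = -35$ ($S = \left(- \frac{2 \left(1 + 1^{-1}\right)}{1} - 3\right) 5 = \left(\left(-2\right) 1 \left(1 + 1\right) - 3\right) 5 = \left(\left(-2\right) 1 \cdot 2 - 3\right) 5 = \left(-4 - 3\right) 5 = \left(-7\right) 5 = -35$)
$41 Z{\left(3 \right)} S = 41 \left(-49\right) \left(-35\right) = \left(-2009\right) \left(-35\right) = 70315$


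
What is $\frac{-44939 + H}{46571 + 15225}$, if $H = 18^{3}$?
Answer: $- \frac{39107}{61796} \approx -0.63284$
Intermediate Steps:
$H = 5832$
$\frac{-44939 + H}{46571 + 15225} = \frac{-44939 + 5832}{46571 + 15225} = - \frac{39107}{61796}$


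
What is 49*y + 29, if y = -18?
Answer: -853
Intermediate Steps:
49*y + 29 = 49*(-18) + 29 = -882 + 29 = -853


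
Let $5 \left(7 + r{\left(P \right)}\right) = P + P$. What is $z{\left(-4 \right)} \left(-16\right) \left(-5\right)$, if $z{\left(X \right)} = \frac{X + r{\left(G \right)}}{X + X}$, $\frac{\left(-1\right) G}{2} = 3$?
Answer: $134$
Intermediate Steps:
$G = -6$ ($G = \left(-2\right) 3 = -6$)
$r{\left(P \right)} = -7 + \frac{2 P}{5}$ ($r{\left(P \right)} = -7 + \frac{P + P}{5} = -7 + \frac{2 P}{5}$)
$z{\left(X \right)} = \frac{- \frac{47}{5} + X}{2 X}$ ($z{\left(X \right)} = \frac{X + \left(-7 + \frac{2}{5} \left(-6\right)\right)}{X + X} = \frac{X - \frac{47}{5}}{2 X} = \left(X - \frac{47}{5}\right) \frac{1}{2 X} = \left(- \frac{47}{5} + X\right) \frac{1}{2 X} = \frac{- \frac{47}{5} + X}{2 X}$)
$z{\left(-4 \right)} \left(-16\right) \left(-5\right) = \frac{-47 + 5 \left(-4\right)}{10 \left(-4\right)} \left(-16\right) \left(-5\right) = \frac{1}{10} \left(- \frac{1}{4}\right) \left(-47 - 20\right) \left(-16\right) \left(-5\right) = \frac{1}{10} \left(- \frac{1}{4}\right) \left(-67\right) \left(-16\right) \left(-5\right) = \frac{67}{40} \left(-16\right) \left(-5\right) = \left(- \frac{134}{5}\right) \left(-5\right) = 134$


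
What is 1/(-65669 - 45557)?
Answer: -1/111226 ≈ -8.9907e-6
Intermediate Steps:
1/(-65669 - 45557) = 1/(-111226) = -1/111226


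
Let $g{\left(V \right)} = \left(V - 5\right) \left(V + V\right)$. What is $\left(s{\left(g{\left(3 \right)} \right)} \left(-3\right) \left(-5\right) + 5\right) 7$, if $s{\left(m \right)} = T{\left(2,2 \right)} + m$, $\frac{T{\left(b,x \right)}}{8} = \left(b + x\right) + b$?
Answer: $3815$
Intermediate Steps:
$T{\left(b,x \right)} = 8 x + 16 b$ ($T{\left(b,x \right)} = 8 \left(\left(b + x\right) + b\right) = 8 \left(x + 2 b\right) = 8 x + 16 b$)
$g{\left(V \right)} = 2 V \left(-5 + V\right)$ ($g{\left(V \right)} = \left(-5 + V\right) 2 V = 2 V \left(-5 + V\right)$)
$s{\left(m \right)} = 48 + m$ ($s{\left(m \right)} = \left(8 \cdot 2 + 16 \cdot 2\right) + m = \left(16 + 32\right) + m = 48 + m$)
$\left(s{\left(g{\left(3 \right)} \right)} \left(-3\right) \left(-5\right) + 5\right) 7 = \left(\left(48 + 2 \cdot 3 \left(-5 + 3\right)\right) \left(-3\right) \left(-5\right) + 5\right) 7 = \left(\left(48 + 2 \cdot 3 \left(-2\right)\right) \left(-3\right) \left(-5\right) + 5\right) 7 = \left(\left(48 - 12\right) \left(-3\right) \left(-5\right) + 5\right) 7 = \left(36 \left(-3\right) \left(-5\right) + 5\right) 7 = \left(\left(-108\right) \left(-5\right) + 5\right) 7 = \left(540 + 5\right) 7 = 545 \cdot 7 = 3815$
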